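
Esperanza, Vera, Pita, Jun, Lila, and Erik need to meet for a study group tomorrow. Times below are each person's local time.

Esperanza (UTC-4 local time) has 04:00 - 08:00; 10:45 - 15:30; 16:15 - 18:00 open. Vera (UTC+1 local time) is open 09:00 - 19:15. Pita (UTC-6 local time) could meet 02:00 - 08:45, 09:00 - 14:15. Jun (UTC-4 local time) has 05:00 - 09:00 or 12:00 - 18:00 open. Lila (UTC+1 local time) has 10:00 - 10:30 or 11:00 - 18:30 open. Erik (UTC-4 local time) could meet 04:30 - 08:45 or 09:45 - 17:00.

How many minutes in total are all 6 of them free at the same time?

240

Esperanza in UTC: 08:00-12:00, 14:45-19:30, 20:15-22:00 (add 4h to convert from UTC-4).
Vera in UTC: 08:00-18:15 (subtract 1h to convert from UTC+1).
Pita in UTC: 08:00-14:45, 15:00-20:15 (add 6h to convert from UTC-6).
Jun in UTC: 09:00-13:00, 16:00-22:00 (add 4h to convert from UTC-4).
Lila in UTC: 09:00-09:30, 10:00-17:30 (subtract 1h to convert from UTC+1).
Erik in UTC: 08:30-12:45, 13:45-21:00 (add 4h to convert from UTC-4).
Esperanza ∩ Vera: 08:00-12:00, 14:45-18:15.
Esperanza ∩ Vera ∩ Pita: 08:00-12:00, 15:00-18:15.
Esperanza ∩ Vera ∩ Pita ∩ Jun: 09:00-12:00, 16:00-18:15.
Esperanza ∩ Vera ∩ Pita ∩ Jun ∩ Lila: 09:00-09:30, 10:00-12:00, 16:00-17:30.
Esperanza ∩ Vera ∩ Pita ∩ Jun ∩ Lila ∩ Erik: 09:00-09:30, 10:00-12:00, 16:00-17:30.
Summing the common windows: 30 + 120 + 90 = 240 minutes.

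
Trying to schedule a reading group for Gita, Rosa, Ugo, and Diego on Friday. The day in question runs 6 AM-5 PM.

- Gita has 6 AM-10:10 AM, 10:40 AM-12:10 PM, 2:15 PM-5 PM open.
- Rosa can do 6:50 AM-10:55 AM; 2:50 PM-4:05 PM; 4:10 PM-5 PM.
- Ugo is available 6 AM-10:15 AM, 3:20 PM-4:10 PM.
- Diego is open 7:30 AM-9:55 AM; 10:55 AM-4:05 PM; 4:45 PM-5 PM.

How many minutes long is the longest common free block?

Gita ∩ Rosa: 06:50-10:10, 10:40-10:55, 14:50-16:05, 16:10-17:00.
Gita ∩ Rosa ∩ Ugo: 06:50-10:10, 15:20-16:05.
Gita ∩ Rosa ∩ Ugo ∩ Diego: 07:30-09:55, 15:20-16:05.
Those are the intersection windows.
The longest is 07:30-09:55 at 145 minutes.

145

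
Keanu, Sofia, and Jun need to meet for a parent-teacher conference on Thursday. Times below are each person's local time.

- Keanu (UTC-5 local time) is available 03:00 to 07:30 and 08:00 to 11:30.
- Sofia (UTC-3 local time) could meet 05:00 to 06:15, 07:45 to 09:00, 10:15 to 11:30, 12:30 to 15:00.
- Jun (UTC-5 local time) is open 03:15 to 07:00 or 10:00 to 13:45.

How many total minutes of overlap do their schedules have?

Keanu in UTC: 08:00-12:30, 13:00-16:30 (add 5h to convert from UTC-5).
Sofia in UTC: 08:00-09:15, 10:45-12:00, 13:15-14:30, 15:30-18:00 (add 3h to convert from UTC-3).
Jun in UTC: 08:15-12:00, 15:00-18:45 (add 5h to convert from UTC-5).
Keanu ∩ Sofia: 08:00-09:15, 10:45-12:00, 13:15-14:30, 15:30-16:30.
Keanu ∩ Sofia ∩ Jun: 08:15-09:15, 10:45-12:00, 15:30-16:30.
Those are the intersection windows.
Summing the common windows: 60 + 75 + 60 = 195 minutes.

195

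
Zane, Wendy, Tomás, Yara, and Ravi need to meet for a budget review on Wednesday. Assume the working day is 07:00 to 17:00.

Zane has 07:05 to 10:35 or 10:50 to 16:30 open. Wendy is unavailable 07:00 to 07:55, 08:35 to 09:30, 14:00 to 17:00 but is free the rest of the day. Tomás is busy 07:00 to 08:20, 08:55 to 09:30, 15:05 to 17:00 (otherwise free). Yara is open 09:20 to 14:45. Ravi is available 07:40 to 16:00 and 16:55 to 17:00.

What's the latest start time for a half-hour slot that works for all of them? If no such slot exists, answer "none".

Zane free: 07:05-10:35, 10:50-16:30.
Wendy free: 07:55-08:35, 09:30-14:00 (invert busy blocks within the working day).
Tomás free: 08:20-08:55, 09:30-15:05 (invert busy blocks within the working day).
Yara free: 09:20-14:45.
Ravi free: 07:40-16:00, 16:55-17:00.
Zane ∩ Wendy: 07:55-08:35, 09:30-10:35, 10:50-14:00.
Zane ∩ Wendy ∩ Tomás: 08:20-08:35, 09:30-10:35, 10:50-14:00.
Zane ∩ Wendy ∩ Tomás ∩ Yara: 09:30-10:35, 10:50-14:00.
Zane ∩ Wendy ∩ Tomás ∩ Yara ∩ Ravi: 09:30-10:35, 10:50-14:00.
So the common availability across everyone is 09:30-10:35, 10:50-14:00.
The last common window of at least 30 minutes is 10:50-14:00; a 30-minute meeting can start as late as 13:30 and still end by 14:00.

13:30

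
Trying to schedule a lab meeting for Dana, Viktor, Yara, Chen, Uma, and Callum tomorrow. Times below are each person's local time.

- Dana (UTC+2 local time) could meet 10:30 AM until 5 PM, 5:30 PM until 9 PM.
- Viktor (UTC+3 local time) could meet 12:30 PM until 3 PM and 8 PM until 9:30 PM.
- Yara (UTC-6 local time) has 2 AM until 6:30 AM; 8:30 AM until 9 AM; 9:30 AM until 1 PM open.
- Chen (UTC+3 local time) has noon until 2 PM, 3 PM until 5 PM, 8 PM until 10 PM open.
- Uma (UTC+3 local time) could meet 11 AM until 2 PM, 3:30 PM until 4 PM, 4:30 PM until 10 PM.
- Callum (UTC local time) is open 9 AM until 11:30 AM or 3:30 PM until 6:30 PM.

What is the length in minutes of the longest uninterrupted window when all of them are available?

90

Dana in UTC: 08:30-15:00, 15:30-19:00 (subtract 2h to convert from UTC+2).
Viktor in UTC: 09:30-12:00, 17:00-18:30 (subtract 3h to convert from UTC+3).
Yara in UTC: 08:00-12:30, 14:30-15:00, 15:30-19:00 (add 6h to convert from UTC-6).
Chen in UTC: 09:00-11:00, 12:00-14:00, 17:00-19:00 (subtract 3h to convert from UTC+3).
Uma in UTC: 08:00-11:00, 12:30-13:00, 13:30-19:00 (subtract 3h to convert from UTC+3).
Callum in UTC: 09:00-11:30, 15:30-18:30.
Dana ∩ Viktor: 09:30-12:00, 17:00-18:30.
Dana ∩ Viktor ∩ Yara: 09:30-12:00, 17:00-18:30.
Dana ∩ Viktor ∩ Yara ∩ Chen: 09:30-11:00, 17:00-18:30.
Dana ∩ Viktor ∩ Yara ∩ Chen ∩ Uma: 09:30-11:00, 17:00-18:30.
Dana ∩ Viktor ∩ Yara ∩ Chen ∩ Uma ∩ Callum: 09:30-11:00, 17:00-18:30.
Those are the intersection windows.
The longest is 09:30-11:00 at 90 minutes.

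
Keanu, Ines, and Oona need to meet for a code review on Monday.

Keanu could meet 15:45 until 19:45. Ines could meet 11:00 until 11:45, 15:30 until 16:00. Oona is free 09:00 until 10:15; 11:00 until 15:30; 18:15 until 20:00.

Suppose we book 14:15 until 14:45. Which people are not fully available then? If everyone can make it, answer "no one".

Keanu: not fully free for 14:15-14:45. Ines: not fully free for 14:15-14:45. Oona: free for 14:15-14:45.

Ines, Keanu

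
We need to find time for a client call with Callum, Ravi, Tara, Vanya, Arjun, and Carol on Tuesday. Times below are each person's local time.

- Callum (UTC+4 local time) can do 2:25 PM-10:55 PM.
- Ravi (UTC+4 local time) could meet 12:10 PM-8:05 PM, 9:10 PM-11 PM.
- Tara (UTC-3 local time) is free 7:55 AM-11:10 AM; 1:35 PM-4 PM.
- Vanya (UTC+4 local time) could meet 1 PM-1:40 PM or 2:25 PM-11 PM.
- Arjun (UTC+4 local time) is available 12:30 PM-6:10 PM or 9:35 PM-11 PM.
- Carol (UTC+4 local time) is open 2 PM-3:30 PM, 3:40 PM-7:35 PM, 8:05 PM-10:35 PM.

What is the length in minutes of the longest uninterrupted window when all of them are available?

Callum in UTC: 10:25-18:55 (subtract 4h to convert from UTC+4).
Ravi in UTC: 08:10-16:05, 17:10-19:00 (subtract 4h to convert from UTC+4).
Tara in UTC: 10:55-14:10, 16:35-19:00 (add 3h to convert from UTC-3).
Vanya in UTC: 09:00-09:40, 10:25-19:00 (subtract 4h to convert from UTC+4).
Arjun in UTC: 08:30-14:10, 17:35-19:00 (subtract 4h to convert from UTC+4).
Carol in UTC: 10:00-11:30, 11:40-15:35, 16:05-18:35 (subtract 4h to convert from UTC+4).
Callum ∩ Ravi: 10:25-16:05, 17:10-18:55.
Callum ∩ Ravi ∩ Tara: 10:55-14:10, 17:10-18:55.
Callum ∩ Ravi ∩ Tara ∩ Vanya: 10:55-14:10, 17:10-18:55.
Callum ∩ Ravi ∩ Tara ∩ Vanya ∩ Arjun: 10:55-14:10, 17:35-18:55.
Callum ∩ Ravi ∩ Tara ∩ Vanya ∩ Arjun ∩ Carol: 10:55-11:30, 11:40-14:10, 17:35-18:35.
Those are the intersection windows.
The longest is 11:40-14:10 at 150 minutes.

150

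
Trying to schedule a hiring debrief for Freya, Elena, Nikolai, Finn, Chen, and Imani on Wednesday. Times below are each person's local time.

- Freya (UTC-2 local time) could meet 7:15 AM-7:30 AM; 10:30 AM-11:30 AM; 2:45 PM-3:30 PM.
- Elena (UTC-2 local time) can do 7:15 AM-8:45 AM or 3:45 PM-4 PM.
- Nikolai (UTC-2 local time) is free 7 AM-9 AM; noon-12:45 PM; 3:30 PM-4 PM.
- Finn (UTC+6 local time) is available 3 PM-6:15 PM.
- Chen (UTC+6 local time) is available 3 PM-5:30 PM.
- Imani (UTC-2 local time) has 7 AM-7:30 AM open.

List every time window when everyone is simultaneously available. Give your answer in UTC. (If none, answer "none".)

Freya in UTC: 09:15-09:30, 12:30-13:30, 16:45-17:30 (add 2h to convert from UTC-2).
Elena in UTC: 09:15-10:45, 17:45-18:00 (add 2h to convert from UTC-2).
Nikolai in UTC: 09:00-11:00, 14:00-14:45, 17:30-18:00 (add 2h to convert from UTC-2).
Finn in UTC: 09:00-12:15 (subtract 6h to convert from UTC+6).
Chen in UTC: 09:00-11:30 (subtract 6h to convert from UTC+6).
Imani in UTC: 09:00-09:30 (add 2h to convert from UTC-2).
Freya ∩ Elena: 09:15-09:30.
Freya ∩ Elena ∩ Nikolai: 09:15-09:30.
Freya ∩ Elena ∩ Nikolai ∩ Finn: 09:15-09:30.
Freya ∩ Elena ∩ Nikolai ∩ Finn ∩ Chen: 09:15-09:30.
Freya ∩ Elena ∩ Nikolai ∩ Finn ∩ Chen ∩ Imani: 09:15-09:30.
Those are the intersection windows.

09:15-09:30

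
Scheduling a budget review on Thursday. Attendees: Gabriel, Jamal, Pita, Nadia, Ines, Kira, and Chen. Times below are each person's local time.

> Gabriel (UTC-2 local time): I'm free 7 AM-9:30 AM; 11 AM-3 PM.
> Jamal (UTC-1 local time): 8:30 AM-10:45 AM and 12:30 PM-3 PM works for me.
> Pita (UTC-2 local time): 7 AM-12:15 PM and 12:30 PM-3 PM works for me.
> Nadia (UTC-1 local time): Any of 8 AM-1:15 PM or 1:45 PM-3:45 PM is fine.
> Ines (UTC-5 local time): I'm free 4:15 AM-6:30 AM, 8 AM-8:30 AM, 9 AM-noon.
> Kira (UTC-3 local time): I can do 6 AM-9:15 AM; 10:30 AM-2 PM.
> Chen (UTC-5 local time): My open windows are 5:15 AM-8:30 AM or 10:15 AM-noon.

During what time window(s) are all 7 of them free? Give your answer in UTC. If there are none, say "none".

10:15-11:30, 15:15-16:00

Gabriel in UTC: 09:00-11:30, 13:00-17:00 (add 2h to convert from UTC-2).
Jamal in UTC: 09:30-11:45, 13:30-16:00 (add 1h to convert from UTC-1).
Pita in UTC: 09:00-14:15, 14:30-17:00 (add 2h to convert from UTC-2).
Nadia in UTC: 09:00-14:15, 14:45-16:45 (add 1h to convert from UTC-1).
Ines in UTC: 09:15-11:30, 13:00-13:30, 14:00-17:00 (add 5h to convert from UTC-5).
Kira in UTC: 09:00-12:15, 13:30-17:00 (add 3h to convert from UTC-3).
Chen in UTC: 10:15-13:30, 15:15-17:00 (add 5h to convert from UTC-5).
Gabriel ∩ Jamal: 09:30-11:30, 13:30-16:00.
Gabriel ∩ Jamal ∩ Pita: 09:30-11:30, 13:30-14:15, 14:30-16:00.
Gabriel ∩ Jamal ∩ Pita ∩ Nadia: 09:30-11:30, 13:30-14:15, 14:45-16:00.
Gabriel ∩ Jamal ∩ Pita ∩ Nadia ∩ Ines: 09:30-11:30, 14:00-14:15, 14:45-16:00.
Gabriel ∩ Jamal ∩ Pita ∩ Nadia ∩ Ines ∩ Kira: 09:30-11:30, 14:00-14:15, 14:45-16:00.
Gabriel ∩ Jamal ∩ Pita ∩ Nadia ∩ Ines ∩ Kira ∩ Chen: 10:15-11:30, 15:15-16:00.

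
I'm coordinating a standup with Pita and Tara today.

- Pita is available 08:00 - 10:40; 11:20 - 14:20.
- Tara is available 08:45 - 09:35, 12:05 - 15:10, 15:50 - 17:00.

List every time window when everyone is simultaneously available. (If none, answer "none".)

Pita ∩ Tara: 08:45-09:35, 12:05-14:20.
So the common availability across everyone is 08:45-09:35, 12:05-14:20.

08:45-09:35, 12:05-14:20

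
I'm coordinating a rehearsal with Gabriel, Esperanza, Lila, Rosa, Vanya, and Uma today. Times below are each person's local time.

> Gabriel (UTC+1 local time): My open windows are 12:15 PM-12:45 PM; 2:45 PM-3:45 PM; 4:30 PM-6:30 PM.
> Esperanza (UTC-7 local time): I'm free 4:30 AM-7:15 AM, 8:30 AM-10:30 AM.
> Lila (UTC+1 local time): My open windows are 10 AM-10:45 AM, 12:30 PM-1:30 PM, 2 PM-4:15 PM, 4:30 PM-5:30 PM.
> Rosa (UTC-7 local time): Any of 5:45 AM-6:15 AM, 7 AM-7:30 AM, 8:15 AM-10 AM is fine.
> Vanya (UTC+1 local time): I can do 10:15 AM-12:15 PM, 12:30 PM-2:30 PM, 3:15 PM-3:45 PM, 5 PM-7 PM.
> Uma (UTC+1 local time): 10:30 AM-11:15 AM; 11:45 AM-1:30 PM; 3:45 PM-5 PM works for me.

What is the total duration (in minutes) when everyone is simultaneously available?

0

Gabriel in UTC: 11:15-11:45, 13:45-14:45, 15:30-17:30 (subtract 1h to convert from UTC+1).
Esperanza in UTC: 11:30-14:15, 15:30-17:30 (add 7h to convert from UTC-7).
Lila in UTC: 09:00-09:45, 11:30-12:30, 13:00-15:15, 15:30-16:30 (subtract 1h to convert from UTC+1).
Rosa in UTC: 12:45-13:15, 14:00-14:30, 15:15-17:00 (add 7h to convert from UTC-7).
Vanya in UTC: 09:15-11:15, 11:30-13:30, 14:15-14:45, 16:00-18:00 (subtract 1h to convert from UTC+1).
Uma in UTC: 09:30-10:15, 10:45-12:30, 14:45-16:00 (subtract 1h to convert from UTC+1).
Gabriel ∩ Esperanza: 11:30-11:45, 13:45-14:15, 15:30-17:30.
Gabriel ∩ Esperanza ∩ Lila: 11:30-11:45, 13:45-14:15, 15:30-16:30.
Gabriel ∩ Esperanza ∩ Lila ∩ Rosa: 14:00-14:15, 15:30-16:30.
Gabriel ∩ Esperanza ∩ Lila ∩ Rosa ∩ Vanya: 16:00-16:30.
Gabriel ∩ Esperanza ∩ Lila ∩ Rosa ∩ Vanya ∩ Uma: ∅.
There is no time when everyone is free.
There is no common window, so the total is 0 minutes.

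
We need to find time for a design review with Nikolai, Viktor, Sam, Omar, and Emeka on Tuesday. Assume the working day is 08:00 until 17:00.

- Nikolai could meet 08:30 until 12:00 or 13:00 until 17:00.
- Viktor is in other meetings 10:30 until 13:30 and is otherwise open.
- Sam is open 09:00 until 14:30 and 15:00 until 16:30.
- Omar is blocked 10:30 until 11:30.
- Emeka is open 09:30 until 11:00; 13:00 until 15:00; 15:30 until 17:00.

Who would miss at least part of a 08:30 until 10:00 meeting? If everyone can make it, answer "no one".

Emeka, Sam

Nikolai free: 08:30-12:00, 13:00-17:00.
Viktor free: 08:00-10:30, 13:30-17:00 (invert busy blocks within the working day).
Sam free: 09:00-14:30, 15:00-16:30.
Omar free: 08:00-10:30, 11:30-17:00 (invert busy blocks within the working day).
Emeka free: 09:30-11:00, 13:00-15:00, 15:30-17:00.
Nikolai: free for 08:30-10:00. Viktor: free for 08:30-10:00. Sam: not fully free for 08:30-10:00. Omar: free for 08:30-10:00. Emeka: not fully free for 08:30-10:00.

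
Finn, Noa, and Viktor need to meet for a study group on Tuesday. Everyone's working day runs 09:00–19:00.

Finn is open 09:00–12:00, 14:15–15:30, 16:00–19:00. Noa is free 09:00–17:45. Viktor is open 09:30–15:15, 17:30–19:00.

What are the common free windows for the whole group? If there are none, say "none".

Finn ∩ Noa: 09:00-12:00, 14:15-15:30, 16:00-17:45.
Finn ∩ Noa ∩ Viktor: 09:30-12:00, 14:15-15:15, 17:30-17:45.
So the common availability across everyone is 09:30-12:00, 14:15-15:15, 17:30-17:45.

09:30-12:00, 14:15-15:15, 17:30-17:45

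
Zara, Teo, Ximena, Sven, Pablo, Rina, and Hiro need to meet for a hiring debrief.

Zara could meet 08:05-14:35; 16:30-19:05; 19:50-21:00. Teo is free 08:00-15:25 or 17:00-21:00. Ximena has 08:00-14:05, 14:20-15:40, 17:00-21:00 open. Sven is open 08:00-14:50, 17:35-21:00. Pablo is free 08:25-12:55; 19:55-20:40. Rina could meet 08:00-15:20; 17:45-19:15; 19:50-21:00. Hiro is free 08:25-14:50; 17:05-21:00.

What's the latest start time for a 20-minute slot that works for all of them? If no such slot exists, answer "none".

20:20

Zara ∩ Teo: 08:05-14:35, 17:00-19:05, 19:50-21:00.
Zara ∩ Teo ∩ Ximena: 08:05-14:05, 14:20-14:35, 17:00-19:05, 19:50-21:00.
Zara ∩ Teo ∩ Ximena ∩ Sven: 08:05-14:05, 14:20-14:35, 17:35-19:05, 19:50-21:00.
Zara ∩ Teo ∩ Ximena ∩ Sven ∩ Pablo: 08:25-12:55, 19:55-20:40.
Zara ∩ Teo ∩ Ximena ∩ Sven ∩ Pablo ∩ Rina: 08:25-12:55, 19:55-20:40.
Zara ∩ Teo ∩ Ximena ∩ Sven ∩ Pablo ∩ Rina ∩ Hiro: 08:25-12:55, 19:55-20:40.
Those are the intersection windows.
The last common window of at least 20 minutes is 19:55-20:40; a 20-minute meeting can start as late as 20:20 and still end by 20:40.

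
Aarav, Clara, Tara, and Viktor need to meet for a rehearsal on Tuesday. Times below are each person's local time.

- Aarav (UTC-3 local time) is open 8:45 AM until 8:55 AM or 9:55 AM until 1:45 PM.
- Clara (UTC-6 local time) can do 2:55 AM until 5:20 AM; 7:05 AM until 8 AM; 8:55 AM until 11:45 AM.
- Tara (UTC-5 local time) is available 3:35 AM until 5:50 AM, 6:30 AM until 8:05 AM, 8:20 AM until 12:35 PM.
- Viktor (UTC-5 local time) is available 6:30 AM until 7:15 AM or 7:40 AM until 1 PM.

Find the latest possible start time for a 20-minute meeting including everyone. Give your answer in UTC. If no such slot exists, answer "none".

16:25

Aarav in UTC: 11:45-11:55, 12:55-16:45 (add 3h to convert from UTC-3).
Clara in UTC: 08:55-11:20, 13:05-14:00, 14:55-17:45 (add 6h to convert from UTC-6).
Tara in UTC: 08:35-10:50, 11:30-13:05, 13:20-17:35 (add 5h to convert from UTC-5).
Viktor in UTC: 11:30-12:15, 12:40-18:00 (add 5h to convert from UTC-5).
Aarav ∩ Clara: 13:05-14:00, 14:55-16:45.
Aarav ∩ Clara ∩ Tara: 13:20-14:00, 14:55-16:45.
Aarav ∩ Clara ∩ Tara ∩ Viktor: 13:20-14:00, 14:55-16:45.
The last common window of at least 20 minutes is 14:55-16:45; a 20-minute meeting can start as late as 16:25 and still end by 16:45.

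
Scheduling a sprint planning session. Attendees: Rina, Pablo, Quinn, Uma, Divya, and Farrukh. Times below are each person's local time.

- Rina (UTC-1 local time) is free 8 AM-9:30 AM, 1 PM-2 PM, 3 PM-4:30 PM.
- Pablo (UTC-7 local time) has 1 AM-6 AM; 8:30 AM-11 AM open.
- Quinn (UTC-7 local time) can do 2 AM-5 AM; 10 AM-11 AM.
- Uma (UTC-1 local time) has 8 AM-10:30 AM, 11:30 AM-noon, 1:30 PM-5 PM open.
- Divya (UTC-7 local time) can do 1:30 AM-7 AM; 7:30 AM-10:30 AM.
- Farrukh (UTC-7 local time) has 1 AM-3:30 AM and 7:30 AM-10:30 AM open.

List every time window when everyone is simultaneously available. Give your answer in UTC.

Rina in UTC: 09:00-10:30, 14:00-15:00, 16:00-17:30 (add 1h to convert from UTC-1).
Pablo in UTC: 08:00-13:00, 15:30-18:00 (add 7h to convert from UTC-7).
Quinn in UTC: 09:00-12:00, 17:00-18:00 (add 7h to convert from UTC-7).
Uma in UTC: 09:00-11:30, 12:30-13:00, 14:30-18:00 (add 1h to convert from UTC-1).
Divya in UTC: 08:30-14:00, 14:30-17:30 (add 7h to convert from UTC-7).
Farrukh in UTC: 08:00-10:30, 14:30-17:30 (add 7h to convert from UTC-7).
Rina ∩ Pablo: 09:00-10:30, 16:00-17:30.
Rina ∩ Pablo ∩ Quinn: 09:00-10:30, 17:00-17:30.
Rina ∩ Pablo ∩ Quinn ∩ Uma: 09:00-10:30, 17:00-17:30.
Rina ∩ Pablo ∩ Quinn ∩ Uma ∩ Divya: 09:00-10:30, 17:00-17:30.
Rina ∩ Pablo ∩ Quinn ∩ Uma ∩ Divya ∩ Farrukh: 09:00-10:30, 17:00-17:30.

09:00-10:30, 17:00-17:30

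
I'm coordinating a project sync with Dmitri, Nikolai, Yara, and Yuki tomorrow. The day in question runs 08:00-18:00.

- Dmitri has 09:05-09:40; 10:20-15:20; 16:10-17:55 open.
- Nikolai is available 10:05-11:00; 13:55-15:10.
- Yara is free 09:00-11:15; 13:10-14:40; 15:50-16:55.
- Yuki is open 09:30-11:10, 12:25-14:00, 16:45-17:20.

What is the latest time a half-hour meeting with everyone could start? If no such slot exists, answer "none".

10:30

Dmitri ∩ Nikolai: 10:20-11:00, 13:55-15:10.
Dmitri ∩ Nikolai ∩ Yara: 10:20-11:00, 13:55-14:40.
Dmitri ∩ Nikolai ∩ Yara ∩ Yuki: 10:20-11:00, 13:55-14:00.
The last common window of at least 30 minutes is 10:20-11:00; a 30-minute meeting can start as late as 10:30 and still end by 11:00.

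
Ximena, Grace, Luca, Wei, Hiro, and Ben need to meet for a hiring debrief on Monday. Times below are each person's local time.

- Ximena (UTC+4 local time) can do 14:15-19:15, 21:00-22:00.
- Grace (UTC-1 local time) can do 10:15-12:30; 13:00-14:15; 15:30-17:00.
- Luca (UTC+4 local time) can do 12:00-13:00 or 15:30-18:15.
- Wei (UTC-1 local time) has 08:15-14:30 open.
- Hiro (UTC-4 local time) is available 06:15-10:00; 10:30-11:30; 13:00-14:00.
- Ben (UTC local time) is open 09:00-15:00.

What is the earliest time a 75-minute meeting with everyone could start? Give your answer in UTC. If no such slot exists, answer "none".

Ximena in UTC: 10:15-15:15, 17:00-18:00 (subtract 4h to convert from UTC+4).
Grace in UTC: 11:15-13:30, 14:00-15:15, 16:30-18:00 (add 1h to convert from UTC-1).
Luca in UTC: 08:00-09:00, 11:30-14:15 (subtract 4h to convert from UTC+4).
Wei in UTC: 09:15-15:30 (add 1h to convert from UTC-1).
Hiro in UTC: 10:15-14:00, 14:30-15:30, 17:00-18:00 (add 4h to convert from UTC-4).
Ben in UTC: 09:00-15:00.
Ximena ∩ Grace: 11:15-13:30, 14:00-15:15, 17:00-18:00.
Ximena ∩ Grace ∩ Luca: 11:30-13:30, 14:00-14:15.
Ximena ∩ Grace ∩ Luca ∩ Wei: 11:30-13:30, 14:00-14:15.
Ximena ∩ Grace ∩ Luca ∩ Wei ∩ Hiro: 11:30-13:30.
Ximena ∩ Grace ∩ Luca ∩ Wei ∩ Hiro ∩ Ben: 11:30-13:30.
So the common availability across everyone is 11:30-13:30.
The first common window of at least 75 minutes is 11:30-13:30, so the earliest start is 11:30.

11:30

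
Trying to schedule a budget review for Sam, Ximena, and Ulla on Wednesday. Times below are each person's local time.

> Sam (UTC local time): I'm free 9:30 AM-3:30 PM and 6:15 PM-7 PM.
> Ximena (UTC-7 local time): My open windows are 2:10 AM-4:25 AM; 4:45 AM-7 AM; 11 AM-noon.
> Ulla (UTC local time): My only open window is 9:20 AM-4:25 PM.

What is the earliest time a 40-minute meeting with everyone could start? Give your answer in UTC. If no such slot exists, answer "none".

09:30

Sam in UTC: 09:30-15:30, 18:15-19:00.
Ximena in UTC: 09:10-11:25, 11:45-14:00, 18:00-19:00 (add 7h to convert from UTC-7).
Ulla in UTC: 09:20-16:25.
Sam ∩ Ximena: 09:30-11:25, 11:45-14:00, 18:15-19:00.
Sam ∩ Ximena ∩ Ulla: 09:30-11:25, 11:45-14:00.
So the common availability across everyone is 09:30-11:25, 11:45-14:00.
The first common window of at least 40 minutes is 09:30-11:25, so the earliest start is 09:30.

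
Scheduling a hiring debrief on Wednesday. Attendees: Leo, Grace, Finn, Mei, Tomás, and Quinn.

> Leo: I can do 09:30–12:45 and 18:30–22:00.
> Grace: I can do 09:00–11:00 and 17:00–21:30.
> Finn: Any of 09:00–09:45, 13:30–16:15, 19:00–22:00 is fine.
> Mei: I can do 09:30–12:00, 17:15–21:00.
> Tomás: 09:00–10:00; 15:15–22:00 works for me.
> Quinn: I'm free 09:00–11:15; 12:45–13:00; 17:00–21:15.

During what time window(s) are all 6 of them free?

Leo ∩ Grace: 09:30-11:00, 18:30-21:30.
Leo ∩ Grace ∩ Finn: 09:30-09:45, 19:00-21:30.
Leo ∩ Grace ∩ Finn ∩ Mei: 09:30-09:45, 19:00-21:00.
Leo ∩ Grace ∩ Finn ∩ Mei ∩ Tomás: 09:30-09:45, 19:00-21:00.
Leo ∩ Grace ∩ Finn ∩ Mei ∩ Tomás ∩ Quinn: 09:30-09:45, 19:00-21:00.

09:30-09:45, 19:00-21:00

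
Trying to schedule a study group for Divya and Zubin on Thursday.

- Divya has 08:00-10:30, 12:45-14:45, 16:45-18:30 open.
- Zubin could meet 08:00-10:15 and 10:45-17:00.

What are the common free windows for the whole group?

Divya ∩ Zubin: 08:00-10:15, 12:45-14:45, 16:45-17:00.

08:00-10:15, 12:45-14:45, 16:45-17:00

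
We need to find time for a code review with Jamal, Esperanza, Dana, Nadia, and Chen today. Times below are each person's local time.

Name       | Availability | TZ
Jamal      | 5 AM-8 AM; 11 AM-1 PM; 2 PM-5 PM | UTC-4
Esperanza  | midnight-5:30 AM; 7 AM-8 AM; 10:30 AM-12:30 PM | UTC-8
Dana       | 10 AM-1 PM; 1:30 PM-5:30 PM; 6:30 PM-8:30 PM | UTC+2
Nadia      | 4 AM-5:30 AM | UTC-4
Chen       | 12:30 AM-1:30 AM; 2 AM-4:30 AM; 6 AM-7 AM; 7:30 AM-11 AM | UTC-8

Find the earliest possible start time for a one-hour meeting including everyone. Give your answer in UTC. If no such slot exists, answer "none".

none

Jamal in UTC: 09:00-12:00, 15:00-17:00, 18:00-21:00 (add 4h to convert from UTC-4).
Esperanza in UTC: 08:00-13:30, 15:00-16:00, 18:30-20:30 (add 8h to convert from UTC-8).
Dana in UTC: 08:00-11:00, 11:30-15:30, 16:30-18:30 (subtract 2h to convert from UTC+2).
Nadia in UTC: 08:00-09:30 (add 4h to convert from UTC-4).
Chen in UTC: 08:30-09:30, 10:00-12:30, 14:00-15:00, 15:30-19:00 (add 8h to convert from UTC-8).
Jamal ∩ Esperanza: 09:00-12:00, 15:00-16:00, 18:30-20:30.
Jamal ∩ Esperanza ∩ Dana: 09:00-11:00, 11:30-12:00, 15:00-15:30.
Jamal ∩ Esperanza ∩ Dana ∩ Nadia: 09:00-09:30.
Jamal ∩ Esperanza ∩ Dana ∩ Nadia ∩ Chen: 09:00-09:30.
No common window is at least 60 minutes long.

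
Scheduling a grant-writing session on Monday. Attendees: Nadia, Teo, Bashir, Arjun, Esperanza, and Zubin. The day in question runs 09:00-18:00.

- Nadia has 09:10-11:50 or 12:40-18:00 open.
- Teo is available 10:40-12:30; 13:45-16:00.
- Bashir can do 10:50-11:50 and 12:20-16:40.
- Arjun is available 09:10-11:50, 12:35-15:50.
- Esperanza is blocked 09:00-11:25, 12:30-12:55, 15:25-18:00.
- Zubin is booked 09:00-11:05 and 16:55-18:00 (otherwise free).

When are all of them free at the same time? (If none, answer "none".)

11:25-11:50, 13:45-15:25

Nadia free: 09:10-11:50, 12:40-18:00.
Teo free: 10:40-12:30, 13:45-16:00.
Bashir free: 10:50-11:50, 12:20-16:40.
Arjun free: 09:10-11:50, 12:35-15:50.
Esperanza free: 11:25-12:30, 12:55-15:25 (invert busy blocks within the working day).
Zubin free: 11:05-16:55 (invert busy blocks within the working day).
Nadia ∩ Teo: 10:40-11:50, 13:45-16:00.
Nadia ∩ Teo ∩ Bashir: 10:50-11:50, 13:45-16:00.
Nadia ∩ Teo ∩ Bashir ∩ Arjun: 10:50-11:50, 13:45-15:50.
Nadia ∩ Teo ∩ Bashir ∩ Arjun ∩ Esperanza: 11:25-11:50, 13:45-15:25.
Nadia ∩ Teo ∩ Bashir ∩ Arjun ∩ Esperanza ∩ Zubin: 11:25-11:50, 13:45-15:25.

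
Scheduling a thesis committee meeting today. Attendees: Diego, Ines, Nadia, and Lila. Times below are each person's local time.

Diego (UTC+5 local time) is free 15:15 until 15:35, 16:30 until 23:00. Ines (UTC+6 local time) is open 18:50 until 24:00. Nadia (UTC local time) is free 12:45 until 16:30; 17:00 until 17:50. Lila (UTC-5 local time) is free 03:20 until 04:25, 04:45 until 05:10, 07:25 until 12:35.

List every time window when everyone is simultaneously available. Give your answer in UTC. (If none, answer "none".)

Diego in UTC: 10:15-10:35, 11:30-18:00 (subtract 5h to convert from UTC+5).
Ines in UTC: 12:50-18:00 (subtract 6h to convert from UTC+6).
Nadia in UTC: 12:45-16:30, 17:00-17:50.
Lila in UTC: 08:20-09:25, 09:45-10:10, 12:25-17:35 (add 5h to convert from UTC-5).
Diego ∩ Ines: 12:50-18:00.
Diego ∩ Ines ∩ Nadia: 12:50-16:30, 17:00-17:50.
Diego ∩ Ines ∩ Nadia ∩ Lila: 12:50-16:30, 17:00-17:35.

12:50-16:30, 17:00-17:35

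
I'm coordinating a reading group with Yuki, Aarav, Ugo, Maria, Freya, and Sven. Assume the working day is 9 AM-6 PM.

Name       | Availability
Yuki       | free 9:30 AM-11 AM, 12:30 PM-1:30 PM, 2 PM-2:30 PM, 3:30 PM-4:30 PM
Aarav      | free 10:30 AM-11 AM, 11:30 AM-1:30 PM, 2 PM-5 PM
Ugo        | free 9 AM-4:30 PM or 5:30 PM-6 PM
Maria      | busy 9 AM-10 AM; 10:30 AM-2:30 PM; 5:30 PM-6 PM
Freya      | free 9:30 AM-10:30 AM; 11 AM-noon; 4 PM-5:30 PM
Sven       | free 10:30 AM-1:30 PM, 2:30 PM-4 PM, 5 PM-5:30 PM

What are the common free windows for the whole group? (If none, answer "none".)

Yuki free: 09:30-11:00, 12:30-13:30, 14:00-14:30, 15:30-16:30.
Aarav free: 10:30-11:00, 11:30-13:30, 14:00-17:00.
Ugo free: 09:00-16:30, 17:30-18:00.
Maria free: 10:00-10:30, 14:30-17:30 (invert busy blocks within the working day).
Freya free: 09:30-10:30, 11:00-12:00, 16:00-17:30.
Sven free: 10:30-13:30, 14:30-16:00, 17:00-17:30.
Yuki ∩ Aarav: 10:30-11:00, 12:30-13:30, 14:00-14:30, 15:30-16:30.
Yuki ∩ Aarav ∩ Ugo: 10:30-11:00, 12:30-13:30, 14:00-14:30, 15:30-16:30.
Yuki ∩ Aarav ∩ Ugo ∩ Maria: 15:30-16:30.
Yuki ∩ Aarav ∩ Ugo ∩ Maria ∩ Freya: 16:00-16:30.
Yuki ∩ Aarav ∩ Ugo ∩ Maria ∩ Freya ∩ Sven: ∅.
There is no time when everyone is free.

none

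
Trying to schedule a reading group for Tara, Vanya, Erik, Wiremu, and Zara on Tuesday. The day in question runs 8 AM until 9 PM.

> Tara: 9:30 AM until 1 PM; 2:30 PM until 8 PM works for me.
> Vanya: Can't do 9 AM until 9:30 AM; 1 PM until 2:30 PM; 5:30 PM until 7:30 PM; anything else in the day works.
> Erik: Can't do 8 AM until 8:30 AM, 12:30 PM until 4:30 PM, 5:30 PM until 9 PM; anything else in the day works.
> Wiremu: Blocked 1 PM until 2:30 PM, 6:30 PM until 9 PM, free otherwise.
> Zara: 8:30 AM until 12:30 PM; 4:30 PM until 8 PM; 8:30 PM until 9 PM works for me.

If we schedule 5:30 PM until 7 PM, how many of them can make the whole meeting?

Tara free: 09:30-13:00, 14:30-20:00.
Vanya free: 08:00-09:00, 09:30-13:00, 14:30-17:30, 19:30-21:00 (invert busy blocks within the working day).
Erik free: 08:30-12:30, 16:30-17:30 (invert busy blocks within the working day).
Wiremu free: 08:00-13:00, 14:30-18:30 (invert busy blocks within the working day).
Zara free: 08:30-12:30, 16:30-20:00, 20:30-21:00.
Tara and Zara can make the full 17:30-19:00 slot — that's 2.

2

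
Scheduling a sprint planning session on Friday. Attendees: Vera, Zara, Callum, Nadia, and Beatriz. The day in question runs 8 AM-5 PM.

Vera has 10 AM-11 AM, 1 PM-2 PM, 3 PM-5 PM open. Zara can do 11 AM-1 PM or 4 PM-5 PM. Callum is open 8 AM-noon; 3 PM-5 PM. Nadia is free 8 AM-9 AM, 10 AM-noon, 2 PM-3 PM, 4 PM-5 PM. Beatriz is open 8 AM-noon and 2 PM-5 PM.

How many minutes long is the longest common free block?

60

Vera ∩ Zara: 16:00-17:00.
Vera ∩ Zara ∩ Callum: 16:00-17:00.
Vera ∩ Zara ∩ Callum ∩ Nadia: 16:00-17:00.
Vera ∩ Zara ∩ Callum ∩ Nadia ∩ Beatriz: 16:00-17:00.
So the common availability across everyone is 16:00-17:00.
The longest is 16:00-17:00 at 60 minutes.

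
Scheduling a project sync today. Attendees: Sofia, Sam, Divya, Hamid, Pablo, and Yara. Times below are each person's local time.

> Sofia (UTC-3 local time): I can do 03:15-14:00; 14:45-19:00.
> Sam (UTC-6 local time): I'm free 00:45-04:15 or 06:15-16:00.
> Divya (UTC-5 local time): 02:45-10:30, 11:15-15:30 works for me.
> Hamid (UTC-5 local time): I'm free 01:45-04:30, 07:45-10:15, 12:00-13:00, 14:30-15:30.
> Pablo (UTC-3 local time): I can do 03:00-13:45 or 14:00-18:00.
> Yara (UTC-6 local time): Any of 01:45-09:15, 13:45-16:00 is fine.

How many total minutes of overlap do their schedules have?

Sofia in UTC: 06:15-17:00, 17:45-22:00 (add 3h to convert from UTC-3).
Sam in UTC: 06:45-10:15, 12:15-22:00 (add 6h to convert from UTC-6).
Divya in UTC: 07:45-15:30, 16:15-20:30 (add 5h to convert from UTC-5).
Hamid in UTC: 06:45-09:30, 12:45-15:15, 17:00-18:00, 19:30-20:30 (add 5h to convert from UTC-5).
Pablo in UTC: 06:00-16:45, 17:00-21:00 (add 3h to convert from UTC-3).
Yara in UTC: 07:45-15:15, 19:45-22:00 (add 6h to convert from UTC-6).
Sofia ∩ Sam: 06:45-10:15, 12:15-17:00, 17:45-22:00.
Sofia ∩ Sam ∩ Divya: 07:45-10:15, 12:15-15:30, 16:15-17:00, 17:45-20:30.
Sofia ∩ Sam ∩ Divya ∩ Hamid: 07:45-09:30, 12:45-15:15, 17:45-18:00, 19:30-20:30.
Sofia ∩ Sam ∩ Divya ∩ Hamid ∩ Pablo: 07:45-09:30, 12:45-15:15, 17:45-18:00, 19:30-20:30.
Sofia ∩ Sam ∩ Divya ∩ Hamid ∩ Pablo ∩ Yara: 07:45-09:30, 12:45-15:15, 19:45-20:30.
Summing the common windows: 105 + 150 + 45 = 300 minutes.

300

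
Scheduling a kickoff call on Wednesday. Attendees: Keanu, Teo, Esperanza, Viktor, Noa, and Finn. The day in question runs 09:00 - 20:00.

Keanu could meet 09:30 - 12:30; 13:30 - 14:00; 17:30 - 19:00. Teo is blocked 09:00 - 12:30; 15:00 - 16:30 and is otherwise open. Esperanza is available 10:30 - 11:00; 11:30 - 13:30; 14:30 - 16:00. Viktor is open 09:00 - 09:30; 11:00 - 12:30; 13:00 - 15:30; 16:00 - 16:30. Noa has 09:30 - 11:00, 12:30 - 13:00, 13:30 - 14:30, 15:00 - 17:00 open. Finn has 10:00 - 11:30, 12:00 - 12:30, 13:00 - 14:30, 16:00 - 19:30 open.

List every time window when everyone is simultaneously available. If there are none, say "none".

none

Keanu free: 09:30-12:30, 13:30-14:00, 17:30-19:00.
Teo free: 12:30-15:00, 16:30-20:00 (invert busy blocks within the working day).
Esperanza free: 10:30-11:00, 11:30-13:30, 14:30-16:00.
Viktor free: 09:00-09:30, 11:00-12:30, 13:00-15:30, 16:00-16:30.
Noa free: 09:30-11:00, 12:30-13:00, 13:30-14:30, 15:00-17:00.
Finn free: 10:00-11:30, 12:00-12:30, 13:00-14:30, 16:00-19:30.
Keanu ∩ Teo: 13:30-14:00, 17:30-19:00.
Keanu ∩ Teo ∩ Esperanza: ∅.
Keanu ∩ Teo ∩ Esperanza ∩ Viktor: ∅.
Keanu ∩ Teo ∩ Esperanza ∩ Viktor ∩ Noa: ∅.
Keanu ∩ Teo ∩ Esperanza ∩ Viktor ∩ Noa ∩ Finn: ∅.
There is no time when everyone is free.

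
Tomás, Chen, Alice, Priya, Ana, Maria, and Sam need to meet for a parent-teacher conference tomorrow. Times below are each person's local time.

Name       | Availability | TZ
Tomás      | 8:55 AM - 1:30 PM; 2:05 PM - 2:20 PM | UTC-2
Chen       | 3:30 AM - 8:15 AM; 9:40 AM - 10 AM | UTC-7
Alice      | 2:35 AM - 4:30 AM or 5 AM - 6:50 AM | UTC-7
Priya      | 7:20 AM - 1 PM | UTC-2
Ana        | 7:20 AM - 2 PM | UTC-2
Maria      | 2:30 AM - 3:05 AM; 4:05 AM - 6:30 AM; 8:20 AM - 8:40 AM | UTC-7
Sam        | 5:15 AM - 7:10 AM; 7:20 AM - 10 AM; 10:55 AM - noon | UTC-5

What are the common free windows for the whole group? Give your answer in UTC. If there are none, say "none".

11:05-11:30, 12:00-12:10, 12:20-13:30

Tomás in UTC: 10:55-15:30, 16:05-16:20 (add 2h to convert from UTC-2).
Chen in UTC: 10:30-15:15, 16:40-17:00 (add 7h to convert from UTC-7).
Alice in UTC: 09:35-11:30, 12:00-13:50 (add 7h to convert from UTC-7).
Priya in UTC: 09:20-15:00 (add 2h to convert from UTC-2).
Ana in UTC: 09:20-16:00 (add 2h to convert from UTC-2).
Maria in UTC: 09:30-10:05, 11:05-13:30, 15:20-15:40 (add 7h to convert from UTC-7).
Sam in UTC: 10:15-12:10, 12:20-15:00, 15:55-17:00 (add 5h to convert from UTC-5).
Tomás ∩ Chen: 10:55-15:15.
Tomás ∩ Chen ∩ Alice: 10:55-11:30, 12:00-13:50.
Tomás ∩ Chen ∩ Alice ∩ Priya: 10:55-11:30, 12:00-13:50.
Tomás ∩ Chen ∩ Alice ∩ Priya ∩ Ana: 10:55-11:30, 12:00-13:50.
Tomás ∩ Chen ∩ Alice ∩ Priya ∩ Ana ∩ Maria: 11:05-11:30, 12:00-13:30.
Tomás ∩ Chen ∩ Alice ∩ Priya ∩ Ana ∩ Maria ∩ Sam: 11:05-11:30, 12:00-12:10, 12:20-13:30.
Those are the intersection windows.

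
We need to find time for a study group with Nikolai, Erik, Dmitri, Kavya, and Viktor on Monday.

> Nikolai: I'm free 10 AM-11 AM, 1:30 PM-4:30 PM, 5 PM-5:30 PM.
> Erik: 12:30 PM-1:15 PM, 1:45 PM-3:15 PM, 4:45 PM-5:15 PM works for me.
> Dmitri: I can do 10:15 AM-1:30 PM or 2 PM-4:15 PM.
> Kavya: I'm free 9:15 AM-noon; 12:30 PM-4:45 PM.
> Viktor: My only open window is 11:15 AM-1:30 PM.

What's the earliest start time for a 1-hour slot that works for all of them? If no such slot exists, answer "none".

none

Nikolai ∩ Erik: 13:45-15:15, 17:00-17:15.
Nikolai ∩ Erik ∩ Dmitri: 14:00-15:15.
Nikolai ∩ Erik ∩ Dmitri ∩ Kavya: 14:00-15:15.
Nikolai ∩ Erik ∩ Dmitri ∩ Kavya ∩ Viktor: ∅.
There is no time when everyone is free.
No common window is at least 60 minutes long.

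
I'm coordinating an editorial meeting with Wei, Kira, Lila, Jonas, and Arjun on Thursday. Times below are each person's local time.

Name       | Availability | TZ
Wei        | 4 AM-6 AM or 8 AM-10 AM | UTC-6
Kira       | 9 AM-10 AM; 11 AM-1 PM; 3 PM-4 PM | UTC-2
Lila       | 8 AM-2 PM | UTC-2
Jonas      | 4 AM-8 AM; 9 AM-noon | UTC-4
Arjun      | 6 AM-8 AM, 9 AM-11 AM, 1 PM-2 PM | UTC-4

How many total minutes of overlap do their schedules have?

Wei in UTC: 10:00-12:00, 14:00-16:00 (add 6h to convert from UTC-6).
Kira in UTC: 11:00-12:00, 13:00-15:00, 17:00-18:00 (add 2h to convert from UTC-2).
Lila in UTC: 10:00-16:00 (add 2h to convert from UTC-2).
Jonas in UTC: 08:00-12:00, 13:00-16:00 (add 4h to convert from UTC-4).
Arjun in UTC: 10:00-12:00, 13:00-15:00, 17:00-18:00 (add 4h to convert from UTC-4).
Wei ∩ Kira: 11:00-12:00, 14:00-15:00.
Wei ∩ Kira ∩ Lila: 11:00-12:00, 14:00-15:00.
Wei ∩ Kira ∩ Lila ∩ Jonas: 11:00-12:00, 14:00-15:00.
Wei ∩ Kira ∩ Lila ∩ Jonas ∩ Arjun: 11:00-12:00, 14:00-15:00.
Summing the common windows: 60 + 60 = 120 minutes.

120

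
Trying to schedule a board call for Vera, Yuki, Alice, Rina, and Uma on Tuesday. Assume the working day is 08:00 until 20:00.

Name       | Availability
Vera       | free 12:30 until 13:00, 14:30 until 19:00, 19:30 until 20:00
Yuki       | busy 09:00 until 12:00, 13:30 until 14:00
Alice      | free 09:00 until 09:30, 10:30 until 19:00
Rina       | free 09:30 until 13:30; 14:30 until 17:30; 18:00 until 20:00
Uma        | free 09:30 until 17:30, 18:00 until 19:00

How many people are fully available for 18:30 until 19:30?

Vera free: 12:30-13:00, 14:30-19:00, 19:30-20:00.
Yuki free: 08:00-09:00, 12:00-13:30, 14:00-20:00 (invert busy blocks within the working day).
Alice free: 09:00-09:30, 10:30-19:00.
Rina free: 09:30-13:30, 14:30-17:30, 18:00-20:00.
Uma free: 09:30-17:30, 18:00-19:00.
Yuki and Rina can make the full 18:30-19:30 slot — that's 2.

2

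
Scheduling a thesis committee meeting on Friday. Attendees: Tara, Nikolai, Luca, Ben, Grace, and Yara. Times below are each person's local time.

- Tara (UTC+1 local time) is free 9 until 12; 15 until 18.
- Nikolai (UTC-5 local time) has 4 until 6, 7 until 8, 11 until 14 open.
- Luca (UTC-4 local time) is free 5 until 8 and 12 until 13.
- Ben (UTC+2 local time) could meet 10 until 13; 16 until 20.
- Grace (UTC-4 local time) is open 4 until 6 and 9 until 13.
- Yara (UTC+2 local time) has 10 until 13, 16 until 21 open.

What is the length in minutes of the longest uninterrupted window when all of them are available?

Tara in UTC: 08:00-11:00, 14:00-17:00 (subtract 1h to convert from UTC+1).
Nikolai in UTC: 09:00-11:00, 12:00-13:00, 16:00-19:00 (add 5h to convert from UTC-5).
Luca in UTC: 09:00-12:00, 16:00-17:00 (add 4h to convert from UTC-4).
Ben in UTC: 08:00-11:00, 14:00-18:00 (subtract 2h to convert from UTC+2).
Grace in UTC: 08:00-10:00, 13:00-17:00 (add 4h to convert from UTC-4).
Yara in UTC: 08:00-11:00, 14:00-19:00 (subtract 2h to convert from UTC+2).
Tara ∩ Nikolai: 09:00-11:00, 16:00-17:00.
Tara ∩ Nikolai ∩ Luca: 09:00-11:00, 16:00-17:00.
Tara ∩ Nikolai ∩ Luca ∩ Ben: 09:00-11:00, 16:00-17:00.
Tara ∩ Nikolai ∩ Luca ∩ Ben ∩ Grace: 09:00-10:00, 16:00-17:00.
Tara ∩ Nikolai ∩ Luca ∩ Ben ∩ Grace ∩ Yara: 09:00-10:00, 16:00-17:00.
So the common availability across everyone is 09:00-10:00, 16:00-17:00.
The longest is 09:00-10:00 at 60 minutes.

60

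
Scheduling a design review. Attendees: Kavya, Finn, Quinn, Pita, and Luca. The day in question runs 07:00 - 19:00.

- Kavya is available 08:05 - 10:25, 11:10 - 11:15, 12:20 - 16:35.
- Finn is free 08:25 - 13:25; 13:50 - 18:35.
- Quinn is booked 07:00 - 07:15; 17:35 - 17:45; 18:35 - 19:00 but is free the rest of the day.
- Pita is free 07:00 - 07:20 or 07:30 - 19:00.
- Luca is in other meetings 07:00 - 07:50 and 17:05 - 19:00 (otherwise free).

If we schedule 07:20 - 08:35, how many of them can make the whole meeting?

1

Kavya free: 08:05-10:25, 11:10-11:15, 12:20-16:35.
Finn free: 08:25-13:25, 13:50-18:35.
Quinn free: 07:15-17:35, 17:45-18:35 (invert busy blocks within the working day).
Pita free: 07:00-07:20, 07:30-19:00.
Luca free: 07:50-17:05 (invert busy blocks within the working day).
Quinn can make the full 07:20-08:35 slot — that's 1.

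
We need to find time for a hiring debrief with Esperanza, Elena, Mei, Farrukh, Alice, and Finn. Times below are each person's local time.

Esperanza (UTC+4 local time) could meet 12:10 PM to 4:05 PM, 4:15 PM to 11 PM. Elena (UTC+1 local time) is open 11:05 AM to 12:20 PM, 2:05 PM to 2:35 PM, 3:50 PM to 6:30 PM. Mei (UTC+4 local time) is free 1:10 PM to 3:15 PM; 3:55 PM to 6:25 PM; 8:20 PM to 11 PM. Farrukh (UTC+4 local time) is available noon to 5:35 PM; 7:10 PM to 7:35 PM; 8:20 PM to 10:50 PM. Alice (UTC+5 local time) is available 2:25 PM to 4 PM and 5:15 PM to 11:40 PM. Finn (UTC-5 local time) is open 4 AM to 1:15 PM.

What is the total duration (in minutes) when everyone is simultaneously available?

Esperanza in UTC: 08:10-12:05, 12:15-19:00 (subtract 4h to convert from UTC+4).
Elena in UTC: 10:05-11:20, 13:05-13:35, 14:50-17:30 (subtract 1h to convert from UTC+1).
Mei in UTC: 09:10-11:15, 11:55-14:25, 16:20-19:00 (subtract 4h to convert from UTC+4).
Farrukh in UTC: 08:00-13:35, 15:10-15:35, 16:20-18:50 (subtract 4h to convert from UTC+4).
Alice in UTC: 09:25-11:00, 12:15-18:40 (subtract 5h to convert from UTC+5).
Finn in UTC: 09:00-18:15 (add 5h to convert from UTC-5).
Esperanza ∩ Elena: 10:05-11:20, 13:05-13:35, 14:50-17:30.
Esperanza ∩ Elena ∩ Mei: 10:05-11:15, 13:05-13:35, 16:20-17:30.
Esperanza ∩ Elena ∩ Mei ∩ Farrukh: 10:05-11:15, 13:05-13:35, 16:20-17:30.
Esperanza ∩ Elena ∩ Mei ∩ Farrukh ∩ Alice: 10:05-11:00, 13:05-13:35, 16:20-17:30.
Esperanza ∩ Elena ∩ Mei ∩ Farrukh ∩ Alice ∩ Finn: 10:05-11:00, 13:05-13:35, 16:20-17:30.
So the common availability across everyone is 10:05-11:00, 13:05-13:35, 16:20-17:30.
Summing the common windows: 55 + 30 + 70 = 155 minutes.

155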